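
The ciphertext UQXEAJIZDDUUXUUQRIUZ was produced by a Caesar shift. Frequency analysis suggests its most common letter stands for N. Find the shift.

7

The most frequent ciphertext letter is U (appears 6 times).
U is position 20; N is position 13.
Shift = 7.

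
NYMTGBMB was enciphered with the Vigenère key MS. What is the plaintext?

Repeat the key across the ciphertext: MSMSMSMS
N(13)−M(12): 1 → B
Y(24)−S(18): 6 → G
M(12)−M(12): 0 → A
T(19)−S(18): 1 → B
G(6)−M(12): -6≡20 → U
B(1)−S(18): -17≡9 → J
M(12)−M(12): 0 → A
B(1)−S(18): -17≡9 → J

BGABUJAJ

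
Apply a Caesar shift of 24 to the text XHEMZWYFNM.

VFCKXUWDLK

X(23): 23+24=47≡21 → V
H(7): 7+24=31≡5 → F
E(4): 4+24=28≡2 → C
M(12): 12+24=36≡10 → K
Z(25): 25+24=49≡23 → X
W(22): 22+24=46≡20 → U
Y(24): 24+24=48≡22 → W
F(5): 5+24=29≡3 → D
N(13): 13+24=37≡11 → L
M(12): 12+24=36≡10 → K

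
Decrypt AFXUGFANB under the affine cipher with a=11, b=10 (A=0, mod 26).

The inverse of 11 mod 26 is 19, since 11·19=209≡1. Apply D(y)=19·(y−10) mod 26:
A(0): 19·(0−10)=-190≡18 → S
F(5): 19·(5−10)=-95≡9 → J
X(23): 19·(23−10)=247≡13 → N
U(20): 19·(20−10)=190≡8 → I
G(6): 19·(6−10)=-76≡2 → C
F(5): 19·(5−10)=-95≡9 → J
A(0): 19·(0−10)=-190≡18 → S
N(13): 19·(13−10)=57≡5 → F
B(1): 19·(1−10)=-171≡11 → L

SJNICJSFL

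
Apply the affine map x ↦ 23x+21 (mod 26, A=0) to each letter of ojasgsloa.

fuvtdtofv

o(14): 23·14+21=343≡5 → f
j(9): 23·9+21=228≡20 → u
a(0): 23·0+21=21 → v
s(18): 23·18+21=435≡19 → t
g(6): 23·6+21=159≡3 → d
s(18): 23·18+21=435≡19 → t
l(11): 23·11+21=274≡14 → o
o(14): 23·14+21=343≡5 → f
a(0): 23·0+21=21 → v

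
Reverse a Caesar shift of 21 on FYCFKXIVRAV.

KDHKPCNAWFA

F(5): 5−21=-16≡10 → K
Y(24): 24−21=3 → D
C(2): 2−21=-19≡7 → H
F(5): 5−21=-16≡10 → K
K(10): 10−21=-11≡15 → P
X(23): 23−21=2 → C
I(8): 8−21=-13≡13 → N
V(21): 21−21=0 → A
R(17): 17−21=-4≡22 → W
A(0): 0−21=-21≡5 → F
V(21): 21−21=0 → A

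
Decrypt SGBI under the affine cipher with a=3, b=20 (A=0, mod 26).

IELW

The inverse of 3 mod 26 is 9, since 3·9=27≡1. Apply D(y)=9·(y−20) mod 26:
S(18): 9·(18−20)=-18≡8 → I
G(6): 9·(6−20)=-126≡4 → E
B(1): 9·(1−20)=-171≡11 → L
I(8): 9·(8−20)=-108≡22 → W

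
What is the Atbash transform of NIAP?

N(13) → M(12)
I(8) → R(17)
A(0) → Z(25)
P(15) → K(10)

MRZK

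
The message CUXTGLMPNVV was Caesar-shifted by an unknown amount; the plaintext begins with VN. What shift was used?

From the crib: C(2)−V(21)=-19≡7, so the shift is 7.

7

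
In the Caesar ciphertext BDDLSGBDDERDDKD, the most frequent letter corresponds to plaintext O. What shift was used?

15

The most frequent ciphertext letter is D (appears 7 times).
D is position 3; O is position 14.
Shift = -11≡15.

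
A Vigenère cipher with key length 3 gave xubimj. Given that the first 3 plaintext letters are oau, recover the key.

juh

Subtract each crib letter from the matching ciphertext letter (mod 26):
x(23)−o(14)=9 → j
u(20)−a(0)=20 → u
b(1)−u(20)=-19≡7 → h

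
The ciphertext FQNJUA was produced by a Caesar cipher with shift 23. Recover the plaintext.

F(5): 5−23=-18≡8 → I
Q(16): 16−23=-7≡19 → T
N(13): 13−23=-10≡16 → Q
J(9): 9−23=-14≡12 → M
U(20): 20−23=-3≡23 → X
A(0): 0−23=-23≡3 → D

ITQMXD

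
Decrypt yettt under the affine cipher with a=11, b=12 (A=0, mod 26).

ueddd

The inverse of 11 mod 26 is 19, since 11·19=209≡1. Apply D(y)=19·(y−12) mod 26:
y(24): 19·(24−12)=228≡20 → u
e(4): 19·(4−12)=-152≡4 → e
t(19): 19·(19−12)=133≡3 → d
t(19): 19·(19−12)=133≡3 → d
t(19): 19·(19−12)=133≡3 → d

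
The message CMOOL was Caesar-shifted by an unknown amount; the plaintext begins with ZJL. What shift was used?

3

From the crib: C(2)−Z(25)=-23≡3, so the shift is 3.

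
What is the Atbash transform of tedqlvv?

gvwjoee

t(19) → g(6)
e(4) → v(21)
d(3) → w(22)
q(16) → j(9)
l(11) → o(14)
v(21) → e(4)
v(21) → e(4)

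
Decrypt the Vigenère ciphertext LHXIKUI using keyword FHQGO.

Repeat the key across the ciphertext: FHQGOFH
L(11)−F(5): 6 → G
H(7)−H(7): 0 → A
X(23)−Q(16): 7 → H
I(8)−G(6): 2 → C
K(10)−O(14): -4≡22 → W
U(20)−F(5): 15 → P
I(8)−H(7): 1 → B

GAHCWPB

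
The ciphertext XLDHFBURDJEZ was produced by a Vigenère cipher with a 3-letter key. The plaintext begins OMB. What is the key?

Subtract each crib letter from the matching ciphertext letter (mod 26):
X(23)−O(14)=9 → J
L(11)−M(12)=-1≡25 → Z
D(3)−B(1)=2 → C

JZC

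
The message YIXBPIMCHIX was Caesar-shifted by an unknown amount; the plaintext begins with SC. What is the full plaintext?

From the crib: Y(24)−S(18)=6, so the shift is 6.
Subtract 6 from each ciphertext letter:
Y(24): 24−6=18 → S
I(8): 8−6=2 → C
X(23): 23−6=17 → R
B(1): 1−6=-5≡21 → V
P(15): 15−6=9 → J
I(8): 8−6=2 → C
M(12): 12−6=6 → G
C(2): 2−6=-4≡22 → W
H(7): 7−6=1 → B
I(8): 8−6=2 → C
X(23): 23−6=17 → R

SCRVJCGWBCR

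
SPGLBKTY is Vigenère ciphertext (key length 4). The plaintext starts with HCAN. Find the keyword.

LNGY

Subtract each crib letter from the matching ciphertext letter (mod 26):
S(18)−H(7)=11 → L
P(15)−C(2)=13 → N
G(6)−A(0)=6 → G
L(11)−N(13)=-2≡24 → Y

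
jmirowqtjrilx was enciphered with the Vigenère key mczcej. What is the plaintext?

xkjpknerkpecl

Repeat the key across the ciphertext: mczcejmczcejm
j(9)−m(12): -3≡23 → x
m(12)−c(2): 10 → k
i(8)−z(25): -17≡9 → j
r(17)−c(2): 15 → p
o(14)−e(4): 10 → k
w(22)−j(9): 13 → n
q(16)−m(12): 4 → e
t(19)−c(2): 17 → r
j(9)−z(25): -16≡10 → k
r(17)−c(2): 15 → p
i(8)−e(4): 4 → e
l(11)−j(9): 2 → c
x(23)−m(12): 11 → l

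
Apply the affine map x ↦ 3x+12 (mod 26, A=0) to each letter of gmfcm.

g(6): 3·6+12=30≡4 → e
m(12): 3·12+12=48≡22 → w
f(5): 3·5+12=27≡1 → b
c(2): 3·2+12=18 → s
m(12): 3·12+12=48≡22 → w

ewbsw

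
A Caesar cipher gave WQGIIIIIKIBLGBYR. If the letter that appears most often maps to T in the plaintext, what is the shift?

15

The most frequent ciphertext letter is I (appears 6 times).
I is position 8; T is position 19.
Shift = -11≡15.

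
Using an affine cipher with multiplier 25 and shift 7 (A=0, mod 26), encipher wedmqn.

ldevru

w(22): 25·22+7=557≡11 → l
e(4): 25·4+7=107≡3 → d
d(3): 25·3+7=82≡4 → e
m(12): 25·12+7=307≡21 → v
q(16): 25·16+7=407≡17 → r
n(13): 25·13+7=332≡20 → u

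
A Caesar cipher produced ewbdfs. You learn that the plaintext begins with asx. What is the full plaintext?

asxzbo

From the crib: e(4)−a(0)=4, so the shift is 4.
Subtract 4 from each ciphertext letter:
e(4): 4−4=0 → a
w(22): 22−4=18 → s
b(1): 1−4=-3≡23 → x
d(3): 3−4=-1≡25 → z
f(5): 5−4=1 → b
s(18): 18−4=14 → o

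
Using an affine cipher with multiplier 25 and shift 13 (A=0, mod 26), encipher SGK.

VHD

S(18): 25·18+13=463≡21 → V
G(6): 25·6+13=163≡7 → H
K(10): 25·10+13=263≡3 → D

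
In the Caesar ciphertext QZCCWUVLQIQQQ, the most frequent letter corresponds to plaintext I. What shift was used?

8

The most frequent ciphertext letter is Q (appears 5 times).
Q is position 16; I is position 8.
Shift = 8.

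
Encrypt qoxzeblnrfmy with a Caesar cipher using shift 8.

ywfhmjtvznug

q(16): 16+8=24 → y
o(14): 14+8=22 → w
x(23): 23+8=31≡5 → f
z(25): 25+8=33≡7 → h
e(4): 4+8=12 → m
b(1): 1+8=9 → j
l(11): 11+8=19 → t
n(13): 13+8=21 → v
r(17): 17+8=25 → z
f(5): 5+8=13 → n
m(12): 12+8=20 → u
y(24): 24+8=32≡6 → g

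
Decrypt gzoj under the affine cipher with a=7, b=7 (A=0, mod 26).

lkbe

The inverse of 7 mod 26 is 15, since 7·15=105≡1. Apply D(y)=15·(y−7) mod 26:
g(6): 15·(6−7)=-15≡11 → l
z(25): 15·(25−7)=270≡10 → k
o(14): 15·(14−7)=105≡1 → b
j(9): 15·(9−7)=30≡4 → e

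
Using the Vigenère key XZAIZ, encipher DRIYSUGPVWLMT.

AQIGRRFPDVILT

Repeat the key across the message: XZAIZXZAIZXZA
D(3)+X(23): 26≡0 → A
R(17)+Z(25): 42≡16 → Q
I(8)+A(0): 8 → I
Y(24)+I(8): 32≡6 → G
S(18)+Z(25): 43≡17 → R
U(20)+X(23): 43≡17 → R
G(6)+Z(25): 31≡5 → F
P(15)+A(0): 15 → P
V(21)+I(8): 29≡3 → D
W(22)+Z(25): 47≡21 → V
L(11)+X(23): 34≡8 → I
M(12)+Z(25): 37≡11 → L
T(19)+A(0): 19 → T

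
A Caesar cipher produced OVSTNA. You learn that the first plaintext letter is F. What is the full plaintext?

FMJKER

From the crib: O(14)−F(5)=9, so the shift is 9.
Subtract 9 from each ciphertext letter:
O(14): 14−9=5 → F
V(21): 21−9=12 → M
S(18): 18−9=9 → J
T(19): 19−9=10 → K
N(13): 13−9=4 → E
A(0): 0−9=-9≡17 → R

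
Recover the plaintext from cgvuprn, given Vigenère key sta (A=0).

knvcwrv

Repeat the key across the ciphertext: stastas
c(2)−s(18): -16≡10 → k
g(6)−t(19): -13≡13 → n
v(21)−a(0): 21 → v
u(20)−s(18): 2 → c
p(15)−t(19): -4≡22 → w
r(17)−a(0): 17 → r
n(13)−s(18): -5≡21 → v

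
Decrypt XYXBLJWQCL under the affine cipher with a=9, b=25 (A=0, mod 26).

The inverse of 9 mod 26 is 3, since 9·3=27≡1. Apply D(y)=3·(y−25) mod 26:
X(23): 3·(23−25)=-6≡20 → U
Y(24): 3·(24−25)=-3≡23 → X
X(23): 3·(23−25)=-6≡20 → U
B(1): 3·(1−25)=-72≡6 → G
L(11): 3·(11−25)=-42≡10 → K
J(9): 3·(9−25)=-48≡4 → E
W(22): 3·(22−25)=-9≡17 → R
Q(16): 3·(16−25)=-27≡25 → Z
C(2): 3·(2−25)=-69≡9 → J
L(11): 3·(11−25)=-42≡10 → K

UXUGKERZJK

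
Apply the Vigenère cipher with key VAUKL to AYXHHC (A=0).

VYRRSX

Repeat the key across the message: VAUKLV
A(0)+V(21): 21 → V
Y(24)+A(0): 24 → Y
X(23)+U(20): 43≡17 → R
H(7)+K(10): 17 → R
H(7)+L(11): 18 → S
C(2)+V(21): 23 → X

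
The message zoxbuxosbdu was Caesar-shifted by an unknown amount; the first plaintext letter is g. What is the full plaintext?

gveibevzikb

From the crib: z(25)−g(6)=19, so the shift is 19.
Subtract 19 from each ciphertext letter:
z(25): 25−19=6 → g
o(14): 14−19=-5≡21 → v
x(23): 23−19=4 → e
b(1): 1−19=-18≡8 → i
u(20): 20−19=1 → b
x(23): 23−19=4 → e
o(14): 14−19=-5≡21 → v
s(18): 18−19=-1≡25 → z
b(1): 1−19=-18≡8 → i
d(3): 3−19=-16≡10 → k
u(20): 20−19=1 → b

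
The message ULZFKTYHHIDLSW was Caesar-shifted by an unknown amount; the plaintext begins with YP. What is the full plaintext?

From the crib: U(20)−Y(24)=-4≡22, so the shift is 22.
Subtract 22 from each ciphertext letter:
U(20): 20−22=-2≡24 → Y
L(11): 11−22=-11≡15 → P
Z(25): 25−22=3 → D
F(5): 5−22=-17≡9 → J
K(10): 10−22=-12≡14 → O
T(19): 19−22=-3≡23 → X
Y(24): 24−22=2 → C
H(7): 7−22=-15≡11 → L
H(7): 7−22=-15≡11 → L
I(8): 8−22=-14≡12 → M
D(3): 3−22=-19≡7 → H
L(11): 11−22=-11≡15 → P
S(18): 18−22=-4≡22 → W
W(22): 22−22=0 → A

YPDJOXCLLMHPWA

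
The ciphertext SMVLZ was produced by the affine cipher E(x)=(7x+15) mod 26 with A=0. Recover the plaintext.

THMSU

The inverse of 7 mod 26 is 15, since 7·15=105≡1. Apply D(y)=15·(y−15) mod 26:
S(18): 15·(18−15)=45≡19 → T
M(12): 15·(12−15)=-45≡7 → H
V(21): 15·(21−15)=90≡12 → M
L(11): 15·(11−15)=-60≡18 → S
Z(25): 15·(25−15)=150≡20 → U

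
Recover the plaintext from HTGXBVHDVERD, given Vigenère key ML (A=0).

Repeat the key across the ciphertext: MLMLMLMLMLML
H(7)−M(12): -5≡21 → V
T(19)−L(11): 8 → I
G(6)−M(12): -6≡20 → U
X(23)−L(11): 12 → M
B(1)−M(12): -11≡15 → P
V(21)−L(11): 10 → K
H(7)−M(12): -5≡21 → V
D(3)−L(11): -8≡18 → S
V(21)−M(12): 9 → J
E(4)−L(11): -7≡19 → T
R(17)−M(12): 5 → F
D(3)−L(11): -8≡18 → S

VIUMPKVSJTFS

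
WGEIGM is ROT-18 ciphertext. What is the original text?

W(22): 22−18=4 → E
G(6): 6−18=-12≡14 → O
E(4): 4−18=-14≡12 → M
I(8): 8−18=-10≡16 → Q
G(6): 6−18=-12≡14 → O
M(12): 12−18=-6≡20 → U

EOMQOU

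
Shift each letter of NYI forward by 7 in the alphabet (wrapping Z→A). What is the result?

UFP

N(13): 13+7=20 → U
Y(24): 24+7=31≡5 → F
I(8): 8+7=15 → P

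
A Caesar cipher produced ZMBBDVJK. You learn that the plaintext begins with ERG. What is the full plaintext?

From the crib: Z(25)−E(4)=21, so the shift is 21.
Subtract 21 from each ciphertext letter:
Z(25): 25−21=4 → E
M(12): 12−21=-9≡17 → R
B(1): 1−21=-20≡6 → G
B(1): 1−21=-20≡6 → G
D(3): 3−21=-18≡8 → I
V(21): 21−21=0 → A
J(9): 9−21=-12≡14 → O
K(10): 10−21=-11≡15 → P

ERGGIAOP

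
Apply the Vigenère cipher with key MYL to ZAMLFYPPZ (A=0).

LYXXDJBNK

Repeat the key across the message: MYLMYLMYL
Z(25)+M(12): 37≡11 → L
A(0)+Y(24): 24 → Y
M(12)+L(11): 23 → X
L(11)+M(12): 23 → X
F(5)+Y(24): 29≡3 → D
Y(24)+L(11): 35≡9 → J
P(15)+M(12): 27≡1 → B
P(15)+Y(24): 39≡13 → N
Z(25)+L(11): 36≡10 → K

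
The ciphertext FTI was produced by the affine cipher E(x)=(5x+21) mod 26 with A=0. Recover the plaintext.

The inverse of 5 mod 26 is 21, since 5·21=105≡1. Apply D(y)=21·(y−21) mod 26:
F(5): 21·(5−21)=-336≡2 → C
T(19): 21·(19−21)=-42≡10 → K
I(8): 21·(8−21)=-273≡13 → N

CKN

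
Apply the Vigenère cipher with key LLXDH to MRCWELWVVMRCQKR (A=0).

XCZZLWHSYTCNNNY

Repeat the key across the message: LLXDHLLXDHLLXDH
M(12)+L(11): 23 → X
R(17)+L(11): 28≡2 → C
C(2)+X(23): 25 → Z
W(22)+D(3): 25 → Z
E(4)+H(7): 11 → L
L(11)+L(11): 22 → W
W(22)+L(11): 33≡7 → H
V(21)+X(23): 44≡18 → S
V(21)+D(3): 24 → Y
M(12)+H(7): 19 → T
R(17)+L(11): 28≡2 → C
C(2)+L(11): 13 → N
Q(16)+X(23): 39≡13 → N
K(10)+D(3): 13 → N
R(17)+H(7): 24 → Y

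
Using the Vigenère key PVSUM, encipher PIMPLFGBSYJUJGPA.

Repeat the key across the message: PVSUMPVSUMPVSUMP
P(15)+P(15): 30≡4 → E
I(8)+V(21): 29≡3 → D
M(12)+S(18): 30≡4 → E
P(15)+U(20): 35≡9 → J
L(11)+M(12): 23 → X
F(5)+P(15): 20 → U
G(6)+V(21): 27≡1 → B
B(1)+S(18): 19 → T
S(18)+U(20): 38≡12 → M
Y(24)+M(12): 36≡10 → K
J(9)+P(15): 24 → Y
U(20)+V(21): 41≡15 → P
J(9)+S(18): 27≡1 → B
G(6)+U(20): 26≡0 → A
P(15)+M(12): 27≡1 → B
A(0)+P(15): 15 → P

EDEJXUBTMKYPBABP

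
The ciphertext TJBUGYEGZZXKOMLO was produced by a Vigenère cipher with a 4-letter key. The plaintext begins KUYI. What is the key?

Subtract each crib letter from the matching ciphertext letter (mod 26):
T(19)−K(10)=9 → J
J(9)−U(20)=-11≡15 → P
B(1)−Y(24)=-23≡3 → D
U(20)−I(8)=12 → M

JPDM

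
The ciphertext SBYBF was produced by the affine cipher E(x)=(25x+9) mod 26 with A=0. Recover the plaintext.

The inverse of 25 mod 26 is 25, since 25·25=625≡1. Apply D(y)=25·(y−9) mod 26:
S(18): 25·(18−9)=225≡17 → R
B(1): 25·(1−9)=-200≡8 → I
Y(24): 25·(24−9)=375≡11 → L
B(1): 25·(1−9)=-200≡8 → I
F(5): 25·(5−9)=-100≡4 → E

RILIE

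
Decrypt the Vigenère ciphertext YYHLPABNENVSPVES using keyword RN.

Repeat the key across the ciphertext: RNRNRNRNRNRNRNRN
Y(24)−R(17): 7 → H
Y(24)−N(13): 11 → L
H(7)−R(17): -10≡16 → Q
L(11)−N(13): -2≡24 → Y
P(15)−R(17): -2≡24 → Y
A(0)−N(13): -13≡13 → N
B(1)−R(17): -16≡10 → K
N(13)−N(13): 0 → A
E(4)−R(17): -13≡13 → N
N(13)−N(13): 0 → A
V(21)−R(17): 4 → E
S(18)−N(13): 5 → F
P(15)−R(17): -2≡24 → Y
V(21)−N(13): 8 → I
E(4)−R(17): -13≡13 → N
S(18)−N(13): 5 → F

HLQYYNKANAEFYINF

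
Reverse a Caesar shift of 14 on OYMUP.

AKYGB

O(14): 14−14=0 → A
Y(24): 24−14=10 → K
M(12): 12−14=-2≡24 → Y
U(20): 20−14=6 → G
P(15): 15−14=1 → B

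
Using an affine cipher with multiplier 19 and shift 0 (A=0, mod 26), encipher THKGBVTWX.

XDIKTJXCV

T(19): 19·19+0=361≡23 → X
H(7): 19·7+0=133≡3 → D
K(10): 19·10+0=190≡8 → I
G(6): 19·6+0=114≡10 → K
B(1): 19·1+0=19 → T
V(21): 19·21+0=399≡9 → J
T(19): 19·19+0=361≡23 → X
W(22): 19·22+0=418≡2 → C
X(23): 19·23+0=437≡21 → V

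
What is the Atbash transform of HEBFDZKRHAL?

SVYUWAPISZO

H(7) → S(18)
E(4) → V(21)
B(1) → Y(24)
F(5) → U(20)
D(3) → W(22)
Z(25) → A(0)
K(10) → P(15)
R(17) → I(8)
H(7) → S(18)
A(0) → Z(25)
L(11) → O(14)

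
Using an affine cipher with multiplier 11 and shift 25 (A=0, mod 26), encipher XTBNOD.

X(23): 11·23+25=278≡18 → S
T(19): 11·19+25=234≡0 → A
B(1): 11·1+25=36≡10 → K
N(13): 11·13+25=168≡12 → M
O(14): 11·14+25=179≡23 → X
D(3): 11·3+25=58≡6 → G

SAKMXG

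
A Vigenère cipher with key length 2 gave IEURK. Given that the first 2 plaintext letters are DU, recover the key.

Subtract each crib letter from the matching ciphertext letter (mod 26):
I(8)−D(3)=5 → F
E(4)−U(20)=-16≡10 → K

FK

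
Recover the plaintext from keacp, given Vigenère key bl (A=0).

Repeat the key across the ciphertext: blblb
k(10)−b(1): 9 → j
e(4)−l(11): -7≡19 → t
a(0)−b(1): -1≡25 → z
c(2)−l(11): -9≡17 → r
p(15)−b(1): 14 → o

jtzro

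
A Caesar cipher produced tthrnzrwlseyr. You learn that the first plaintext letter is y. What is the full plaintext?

yymwsewbqxjdw

From the crib: t(19)−y(24)=-5≡21, so the shift is 21.
Subtract 21 from each ciphertext letter:
t(19): 19−21=-2≡24 → y
t(19): 19−21=-2≡24 → y
h(7): 7−21=-14≡12 → m
r(17): 17−21=-4≡22 → w
n(13): 13−21=-8≡18 → s
z(25): 25−21=4 → e
r(17): 17−21=-4≡22 → w
w(22): 22−21=1 → b
l(11): 11−21=-10≡16 → q
s(18): 18−21=-3≡23 → x
e(4): 4−21=-17≡9 → j
y(24): 24−21=3 → d
r(17): 17−21=-4≡22 → w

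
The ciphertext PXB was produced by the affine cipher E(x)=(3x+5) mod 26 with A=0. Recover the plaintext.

MGQ

The inverse of 3 mod 26 is 9, since 3·9=27≡1. Apply D(y)=9·(y−5) mod 26:
P(15): 9·(15−5)=90≡12 → M
X(23): 9·(23−5)=162≡6 → G
B(1): 9·(1−5)=-36≡16 → Q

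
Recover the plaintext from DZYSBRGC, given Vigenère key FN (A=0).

Repeat the key across the ciphertext: FNFNFNFN
D(3)−F(5): -2≡24 → Y
Z(25)−N(13): 12 → M
Y(24)−F(5): 19 → T
S(18)−N(13): 5 → F
B(1)−F(5): -4≡22 → W
R(17)−N(13): 4 → E
G(6)−F(5): 1 → B
C(2)−N(13): -11≡15 → P

YMTFWEBP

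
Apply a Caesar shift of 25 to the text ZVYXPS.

Z(25): 25+25=50≡24 → Y
V(21): 21+25=46≡20 → U
Y(24): 24+25=49≡23 → X
X(23): 23+25=48≡22 → W
P(15): 15+25=40≡14 → O
S(18): 18+25=43≡17 → R

YUXWOR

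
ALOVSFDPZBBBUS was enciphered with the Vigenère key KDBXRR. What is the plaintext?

QINYBOTMYEKKKP

Repeat the key across the ciphertext: KDBXRRKDBXRRKD
A(0)−K(10): -10≡16 → Q
L(11)−D(3): 8 → I
O(14)−B(1): 13 → N
V(21)−X(23): -2≡24 → Y
S(18)−R(17): 1 → B
F(5)−R(17): -12≡14 → O
D(3)−K(10): -7≡19 → T
P(15)−D(3): 12 → M
Z(25)−B(1): 24 → Y
B(1)−X(23): -22≡4 → E
B(1)−R(17): -16≡10 → K
B(1)−R(17): -16≡10 → K
U(20)−K(10): 10 → K
S(18)−D(3): 15 → P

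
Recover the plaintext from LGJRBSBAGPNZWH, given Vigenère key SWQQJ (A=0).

Repeat the key across the ciphertext: SWQQJSWQQJSWQQ
L(11)−S(18): -7≡19 → T
G(6)−W(22): -16≡10 → K
J(9)−Q(16): -7≡19 → T
R(17)−Q(16): 1 → B
B(1)−J(9): -8≡18 → S
S(18)−S(18): 0 → A
B(1)−W(22): -21≡5 → F
A(0)−Q(16): -16≡10 → K
G(6)−Q(16): -10≡16 → Q
P(15)−J(9): 6 → G
N(13)−S(18): -5≡21 → V
Z(25)−W(22): 3 → D
W(22)−Q(16): 6 → G
H(7)−Q(16): -9≡17 → R

TKTBSAFKQGVDGR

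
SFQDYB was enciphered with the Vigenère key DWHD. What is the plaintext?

Repeat the key across the ciphertext: DWHDDW
S(18)−D(3): 15 → P
F(5)−W(22): -17≡9 → J
Q(16)−H(7): 9 → J
D(3)−D(3): 0 → A
Y(24)−D(3): 21 → V
B(1)−W(22): -21≡5 → F

PJJAVF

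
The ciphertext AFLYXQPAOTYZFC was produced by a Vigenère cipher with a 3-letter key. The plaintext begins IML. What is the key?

STA

Subtract each crib letter from the matching ciphertext letter (mod 26):
A(0)−I(8)=-8≡18 → S
F(5)−M(12)=-7≡19 → T
L(11)−L(11)=0 → A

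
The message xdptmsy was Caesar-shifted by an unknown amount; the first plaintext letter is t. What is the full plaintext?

tzlpiou

From the crib: x(23)−t(19)=4, so the shift is 4.
Subtract 4 from each ciphertext letter:
x(23): 23−4=19 → t
d(3): 3−4=-1≡25 → z
p(15): 15−4=11 → l
t(19): 19−4=15 → p
m(12): 12−4=8 → i
s(18): 18−4=14 → o
y(24): 24−4=20 → u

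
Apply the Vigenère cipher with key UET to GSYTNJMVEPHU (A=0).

AWRNRCGZXJLN

Repeat the key across the message: UETUETUETUET
G(6)+U(20): 26≡0 → A
S(18)+E(4): 22 → W
Y(24)+T(19): 43≡17 → R
T(19)+U(20): 39≡13 → N
N(13)+E(4): 17 → R
J(9)+T(19): 28≡2 → C
M(12)+U(20): 32≡6 → G
V(21)+E(4): 25 → Z
E(4)+T(19): 23 → X
P(15)+U(20): 35≡9 → J
H(7)+E(4): 11 → L
U(20)+T(19): 39≡13 → N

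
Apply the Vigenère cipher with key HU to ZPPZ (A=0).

Repeat the key across the message: HUHU
Z(25)+H(7): 32≡6 → G
P(15)+U(20): 35≡9 → J
P(15)+H(7): 22 → W
Z(25)+U(20): 45≡19 → T

GJWT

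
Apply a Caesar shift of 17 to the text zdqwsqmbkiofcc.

quhnjhdsbzfwtt

z(25): 25+17=42≡16 → q
d(3): 3+17=20 → u
q(16): 16+17=33≡7 → h
w(22): 22+17=39≡13 → n
s(18): 18+17=35≡9 → j
q(16): 16+17=33≡7 → h
m(12): 12+17=29≡3 → d
b(1): 1+17=18 → s
k(10): 10+17=27≡1 → b
i(8): 8+17=25 → z
o(14): 14+17=31≡5 → f
f(5): 5+17=22 → w
c(2): 2+17=19 → t
c(2): 2+17=19 → t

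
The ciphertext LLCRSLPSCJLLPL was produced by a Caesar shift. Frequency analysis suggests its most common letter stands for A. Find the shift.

The most frequent ciphertext letter is L (appears 6 times).
L is position 11; A is position 0.
Shift = 11.

11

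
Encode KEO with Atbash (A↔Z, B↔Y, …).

K(10) → P(15)
E(4) → V(21)
O(14) → L(11)

PVL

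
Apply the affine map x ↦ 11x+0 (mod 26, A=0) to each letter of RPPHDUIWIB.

R(17): 11·17+0=187≡5 → F
P(15): 11·15+0=165≡9 → J
P(15): 11·15+0=165≡9 → J
H(7): 11·7+0=77≡25 → Z
D(3): 11·3+0=33≡7 → H
U(20): 11·20+0=220≡12 → M
I(8): 11·8+0=88≡10 → K
W(22): 11·22+0=242≡8 → I
I(8): 11·8+0=88≡10 → K
B(1): 11·1+0=11 → L

FJJZHMKIKL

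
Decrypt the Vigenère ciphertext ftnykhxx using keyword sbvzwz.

Repeat the key across the ciphertext: sbvzwzsb
f(5)−s(18): -13≡13 → n
t(19)−b(1): 18 → s
n(13)−v(21): -8≡18 → s
y(24)−z(25): -1≡25 → z
k(10)−w(22): -12≡14 → o
h(7)−z(25): -18≡8 → i
x(23)−s(18): 5 → f
x(23)−b(1): 22 → w

nsszoifw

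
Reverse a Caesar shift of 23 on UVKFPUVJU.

U(20): 20−23=-3≡23 → X
V(21): 21−23=-2≡24 → Y
K(10): 10−23=-13≡13 → N
F(5): 5−23=-18≡8 → I
P(15): 15−23=-8≡18 → S
U(20): 20−23=-3≡23 → X
V(21): 21−23=-2≡24 → Y
J(9): 9−23=-14≡12 → M
U(20): 20−23=-3≡23 → X

XYNISXYMX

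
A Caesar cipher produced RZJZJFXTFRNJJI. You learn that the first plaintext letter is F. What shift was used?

From the crib: R(17)−F(5)=12, so the shift is 12.

12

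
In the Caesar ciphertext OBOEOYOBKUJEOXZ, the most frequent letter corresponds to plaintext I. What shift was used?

The most frequent ciphertext letter is O (appears 5 times).
O is position 14; I is position 8.
Shift = 6.

6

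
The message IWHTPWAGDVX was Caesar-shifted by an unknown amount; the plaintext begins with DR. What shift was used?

5

From the crib: I(8)−D(3)=5, so the shift is 5.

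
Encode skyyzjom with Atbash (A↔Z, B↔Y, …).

hpbbaqln

s(18) → h(7)
k(10) → p(15)
y(24) → b(1)
y(24) → b(1)
z(25) → a(0)
j(9) → q(16)
o(14) → l(11)
m(12) → n(13)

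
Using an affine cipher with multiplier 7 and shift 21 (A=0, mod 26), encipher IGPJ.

I(8): 7·8+21=77≡25 → Z
G(6): 7·6+21=63≡11 → L
P(15): 7·15+21=126≡22 → W
J(9): 7·9+21=84≡6 → G

ZLWG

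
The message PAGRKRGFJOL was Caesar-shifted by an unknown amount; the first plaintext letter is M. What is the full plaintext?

From the crib: P(15)−M(12)=3, so the shift is 3.
Subtract 3 from each ciphertext letter:
P(15): 15−3=12 → M
A(0): 0−3=-3≡23 → X
G(6): 6−3=3 → D
R(17): 17−3=14 → O
K(10): 10−3=7 → H
R(17): 17−3=14 → O
G(6): 6−3=3 → D
F(5): 5−3=2 → C
J(9): 9−3=6 → G
O(14): 14−3=11 → L
L(11): 11−3=8 → I

MXDOHODCGLI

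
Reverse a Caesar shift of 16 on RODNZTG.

R(17): 17−16=1 → B
O(14): 14−16=-2≡24 → Y
D(3): 3−16=-13≡13 → N
N(13): 13−16=-3≡23 → X
Z(25): 25−16=9 → J
T(19): 19−16=3 → D
G(6): 6−16=-10≡16 → Q

BYNXJDQ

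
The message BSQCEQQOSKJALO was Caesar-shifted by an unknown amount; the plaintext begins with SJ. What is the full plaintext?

SJHTVHHFJBARCF

From the crib: B(1)−S(18)=-17≡9, so the shift is 9.
Subtract 9 from each ciphertext letter:
B(1): 1−9=-8≡18 → S
S(18): 18−9=9 → J
Q(16): 16−9=7 → H
C(2): 2−9=-7≡19 → T
E(4): 4−9=-5≡21 → V
Q(16): 16−9=7 → H
Q(16): 16−9=7 → H
O(14): 14−9=5 → F
S(18): 18−9=9 → J
K(10): 10−9=1 → B
J(9): 9−9=0 → A
A(0): 0−9=-9≡17 → R
L(11): 11−9=2 → C
O(14): 14−9=5 → F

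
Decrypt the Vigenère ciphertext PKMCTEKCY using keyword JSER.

Repeat the key across the ciphertext: JSERJSERJ
P(15)−J(9): 6 → G
K(10)−S(18): -8≡18 → S
M(12)−E(4): 8 → I
C(2)−R(17): -15≡11 → L
T(19)−J(9): 10 → K
E(4)−S(18): -14≡12 → M
K(10)−E(4): 6 → G
C(2)−R(17): -15≡11 → L
Y(24)−J(9): 15 → P

GSILKMGLP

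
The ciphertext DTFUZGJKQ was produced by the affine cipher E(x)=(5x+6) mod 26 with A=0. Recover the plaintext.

PNFIJALGC

The inverse of 5 mod 26 is 21, since 5·21=105≡1. Apply D(y)=21·(y−6) mod 26:
D(3): 21·(3−6)=-63≡15 → P
T(19): 21·(19−6)=273≡13 → N
F(5): 21·(5−6)=-21≡5 → F
U(20): 21·(20−6)=294≡8 → I
Z(25): 21·(25−6)=399≡9 → J
G(6): 21·(6−6)=0 → A
J(9): 21·(9−6)=63≡11 → L
K(10): 21·(10−6)=84≡6 → G
Q(16): 21·(16−6)=210≡2 → C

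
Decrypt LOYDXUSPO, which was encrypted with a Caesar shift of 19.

L(11): 11−19=-8≡18 → S
O(14): 14−19=-5≡21 → V
Y(24): 24−19=5 → F
D(3): 3−19=-16≡10 → K
X(23): 23−19=4 → E
U(20): 20−19=1 → B
S(18): 18−19=-1≡25 → Z
P(15): 15−19=-4≡22 → W
O(14): 14−19=-5≡21 → V

SVFKEBZWV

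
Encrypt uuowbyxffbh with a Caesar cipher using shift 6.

aauchedllhn

u(20): 20+6=26≡0 → a
u(20): 20+6=26≡0 → a
o(14): 14+6=20 → u
w(22): 22+6=28≡2 → c
b(1): 1+6=7 → h
y(24): 24+6=30≡4 → e
x(23): 23+6=29≡3 → d
f(5): 5+6=11 → l
f(5): 5+6=11 → l
b(1): 1+6=7 → h
h(7): 7+6=13 → n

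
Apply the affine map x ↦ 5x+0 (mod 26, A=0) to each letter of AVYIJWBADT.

ABQOTGFAPR

A(0): 5·0+0=0 → A
V(21): 5·21+0=105≡1 → B
Y(24): 5·24+0=120≡16 → Q
I(8): 5·8+0=40≡14 → O
J(9): 5·9+0=45≡19 → T
W(22): 5·22+0=110≡6 → G
B(1): 5·1+0=5 → F
A(0): 5·0+0=0 → A
D(3): 5·3+0=15 → P
T(19): 5·19+0=95≡17 → R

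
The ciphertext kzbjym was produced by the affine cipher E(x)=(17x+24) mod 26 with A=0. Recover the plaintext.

The inverse of 17 mod 26 is 23, since 17·23=391≡1. Apply D(y)=23·(y−24) mod 26:
k(10): 23·(10−24)=-322≡16 → q
z(25): 23·(25−24)=23 → x
b(1): 23·(1−24)=-529≡17 → r
j(9): 23·(9−24)=-345≡19 → t
y(24): 23·(24−24)=0 → a
m(12): 23·(12−24)=-276≡10 → k

qxrtak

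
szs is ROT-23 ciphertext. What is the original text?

vcv

s(18): 18−23=-5≡21 → v
z(25): 25−23=2 → c
s(18): 18−23=-5≡21 → v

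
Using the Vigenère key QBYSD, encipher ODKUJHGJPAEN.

EEIMMXHHHDUO

Repeat the key across the message: QBYSDQBYSDQB
O(14)+Q(16): 30≡4 → E
D(3)+B(1): 4 → E
K(10)+Y(24): 34≡8 → I
U(20)+S(18): 38≡12 → M
J(9)+D(3): 12 → M
H(7)+Q(16): 23 → X
G(6)+B(1): 7 → H
J(9)+Y(24): 33≡7 → H
P(15)+S(18): 33≡7 → H
A(0)+D(3): 3 → D
E(4)+Q(16): 20 → U
N(13)+B(1): 14 → O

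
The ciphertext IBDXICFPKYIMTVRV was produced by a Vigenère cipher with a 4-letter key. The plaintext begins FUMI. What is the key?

DHRP

Subtract each crib letter from the matching ciphertext letter (mod 26):
I(8)−F(5)=3 → D
B(1)−U(20)=-19≡7 → H
D(3)−M(12)=-9≡17 → R
X(23)−I(8)=15 → P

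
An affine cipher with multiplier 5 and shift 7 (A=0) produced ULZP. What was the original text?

NGOM

The inverse of 5 mod 26 is 21, since 5·21=105≡1. Apply D(y)=21·(y−7) mod 26:
U(20): 21·(20−7)=273≡13 → N
L(11): 21·(11−7)=84≡6 → G
Z(25): 21·(25−7)=378≡14 → O
P(15): 21·(15−7)=168≡12 → M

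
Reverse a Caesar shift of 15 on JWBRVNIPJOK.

UHMCGYTAUZV

J(9): 9−15=-6≡20 → U
W(22): 22−15=7 → H
B(1): 1−15=-14≡12 → M
R(17): 17−15=2 → C
V(21): 21−15=6 → G
N(13): 13−15=-2≡24 → Y
I(8): 8−15=-7≡19 → T
P(15): 15−15=0 → A
J(9): 9−15=-6≡20 → U
O(14): 14−15=-1≡25 → Z
K(10): 10−15=-5≡21 → V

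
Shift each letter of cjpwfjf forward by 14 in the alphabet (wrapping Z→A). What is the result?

c(2): 2+14=16 → q
j(9): 9+14=23 → x
p(15): 15+14=29≡3 → d
w(22): 22+14=36≡10 → k
f(5): 5+14=19 → t
j(9): 9+14=23 → x
f(5): 5+14=19 → t

qxdktxt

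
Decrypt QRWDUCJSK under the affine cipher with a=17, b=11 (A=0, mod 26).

The inverse of 17 mod 26 is 23, since 17·23=391≡1. Apply D(y)=23·(y−11) mod 26:
Q(16): 23·(16−11)=115≡11 → L
R(17): 23·(17−11)=138≡8 → I
W(22): 23·(22−11)=253≡19 → T
D(3): 23·(3−11)=-184≡24 → Y
U(20): 23·(20−11)=207≡25 → Z
C(2): 23·(2−11)=-207≡1 → B
J(9): 23·(9−11)=-46≡6 → G
S(18): 23·(18−11)=161≡5 → F
K(10): 23·(10−11)=-23≡3 → D

LITYZBGFD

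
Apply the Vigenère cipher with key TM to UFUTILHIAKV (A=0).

Repeat the key across the message: TMTMTMTMTMT
U(20)+T(19): 39≡13 → N
F(5)+M(12): 17 → R
U(20)+T(19): 39≡13 → N
T(19)+M(12): 31≡5 → F
I(8)+T(19): 27≡1 → B
L(11)+M(12): 23 → X
H(7)+T(19): 26≡0 → A
I(8)+M(12): 20 → U
A(0)+T(19): 19 → T
K(10)+M(12): 22 → W
V(21)+T(19): 40≡14 → O

NRNFBXAUTWO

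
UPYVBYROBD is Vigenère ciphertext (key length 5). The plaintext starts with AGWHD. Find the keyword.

UJCOY

Subtract each crib letter from the matching ciphertext letter (mod 26):
U(20)−A(0)=20 → U
P(15)−G(6)=9 → J
Y(24)−W(22)=2 → C
V(21)−H(7)=14 → O
B(1)−D(3)=-2≡24 → Y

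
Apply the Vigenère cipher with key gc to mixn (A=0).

skdp

Repeat the key across the message: gcgc
m(12)+g(6): 18 → s
i(8)+c(2): 10 → k
x(23)+g(6): 29≡3 → d
n(13)+c(2): 15 → p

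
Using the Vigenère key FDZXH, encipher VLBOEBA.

AOALLGD

Repeat the key across the message: FDZXHFD
V(21)+F(5): 26≡0 → A
L(11)+D(3): 14 → O
B(1)+Z(25): 26≡0 → A
O(14)+X(23): 37≡11 → L
E(4)+H(7): 11 → L
B(1)+F(5): 6 → G
A(0)+D(3): 3 → D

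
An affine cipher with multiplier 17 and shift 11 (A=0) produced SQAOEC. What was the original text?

The inverse of 17 mod 26 is 23, since 17·23=391≡1. Apply D(y)=23·(y−11) mod 26:
S(18): 23·(18−11)=161≡5 → F
Q(16): 23·(16−11)=115≡11 → L
A(0): 23·(0−11)=-253≡7 → H
O(14): 23·(14−11)=69≡17 → R
E(4): 23·(4−11)=-161≡21 → V
C(2): 23·(2−11)=-207≡1 → B

FLHRVB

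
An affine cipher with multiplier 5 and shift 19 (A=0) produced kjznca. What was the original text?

The inverse of 5 mod 26 is 21, since 5·21=105≡1. Apply D(y)=21·(y−19) mod 26:
k(10): 21·(10−19)=-189≡19 → t
j(9): 21·(9−19)=-210≡24 → y
z(25): 21·(25−19)=126≡22 → w
n(13): 21·(13−19)=-126≡4 → e
c(2): 21·(2−19)=-357≡7 → h
a(0): 21·(0−19)=-399≡17 → r

tywehr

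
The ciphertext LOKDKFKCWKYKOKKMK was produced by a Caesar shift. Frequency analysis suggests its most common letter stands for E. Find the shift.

6

The most frequent ciphertext letter is K (appears 8 times).
K is position 10; E is position 4.
Shift = 6.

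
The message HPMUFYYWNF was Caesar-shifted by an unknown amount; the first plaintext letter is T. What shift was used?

From the crib: H(7)−T(19)=-12≡14, so the shift is 14.

14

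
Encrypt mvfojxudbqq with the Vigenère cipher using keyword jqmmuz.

vlradwdtnck

Repeat the key across the message: jqmmuzjqmmu
m(12)+j(9): 21 → v
v(21)+q(16): 37≡11 → l
f(5)+m(12): 17 → r
o(14)+m(12): 26≡0 → a
j(9)+u(20): 29≡3 → d
x(23)+z(25): 48≡22 → w
u(20)+j(9): 29≡3 → d
d(3)+q(16): 19 → t
b(1)+m(12): 13 → n
q(16)+m(12): 28≡2 → c
q(16)+u(20): 36≡10 → k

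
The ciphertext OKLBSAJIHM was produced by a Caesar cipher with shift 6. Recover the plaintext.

IEFVMUDCBG

O(14): 14−6=8 → I
K(10): 10−6=4 → E
L(11): 11−6=5 → F
B(1): 1−6=-5≡21 → V
S(18): 18−6=12 → M
A(0): 0−6=-6≡20 → U
J(9): 9−6=3 → D
I(8): 8−6=2 → C
H(7): 7−6=1 → B
M(12): 12−6=6 → G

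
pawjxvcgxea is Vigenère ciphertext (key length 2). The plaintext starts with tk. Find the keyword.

wq

Subtract each crib letter from the matching ciphertext letter (mod 26):
p(15)−t(19)=-4≡22 → w
a(0)−k(10)=-10≡16 → q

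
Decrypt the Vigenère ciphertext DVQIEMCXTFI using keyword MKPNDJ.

Repeat the key across the ciphertext: MKPNDJMKPND
D(3)−M(12): -9≡17 → R
V(21)−K(10): 11 → L
Q(16)−P(15): 1 → B
I(8)−N(13): -5≡21 → V
E(4)−D(3): 1 → B
M(12)−J(9): 3 → D
C(2)−M(12): -10≡16 → Q
X(23)−K(10): 13 → N
T(19)−P(15): 4 → E
F(5)−N(13): -8≡18 → S
I(8)−D(3): 5 → F

RLBVBDQNESF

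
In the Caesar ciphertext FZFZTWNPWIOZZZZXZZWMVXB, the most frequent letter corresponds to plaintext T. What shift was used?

The most frequent ciphertext letter is Z (appears 8 times).
Z is position 25; T is position 19.
Shift = 6.

6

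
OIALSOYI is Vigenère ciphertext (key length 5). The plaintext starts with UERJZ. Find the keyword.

UEJCT

Subtract each crib letter from the matching ciphertext letter (mod 26):
O(14)−U(20)=-6≡20 → U
I(8)−E(4)=4 → E
A(0)−R(17)=-17≡9 → J
L(11)−J(9)=2 → C
S(18)−Z(25)=-7≡19 → T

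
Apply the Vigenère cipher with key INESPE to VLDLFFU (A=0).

Repeat the key across the message: INESPEI
V(21)+I(8): 29≡3 → D
L(11)+N(13): 24 → Y
D(3)+E(4): 7 → H
L(11)+S(18): 29≡3 → D
F(5)+P(15): 20 → U
F(5)+E(4): 9 → J
U(20)+I(8): 28≡2 → C

DYHDUJC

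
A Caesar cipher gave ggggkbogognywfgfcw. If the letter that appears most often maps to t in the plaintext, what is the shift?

13

The most frequent ciphertext letter is g (appears 7 times).
g is position 6; t is position 19.
Shift = -13≡13.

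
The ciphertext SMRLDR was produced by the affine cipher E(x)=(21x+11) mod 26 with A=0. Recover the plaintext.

The inverse of 21 mod 26 is 5, since 21·5=105≡1. Apply D(y)=5·(y−11) mod 26:
S(18): 5·(18−11)=35≡9 → J
M(12): 5·(12−11)=5 → F
R(17): 5·(17−11)=30≡4 → E
L(11): 5·(11−11)=0 → A
D(3): 5·(3−11)=-40≡12 → M
R(17): 5·(17−11)=30≡4 → E

JFEAME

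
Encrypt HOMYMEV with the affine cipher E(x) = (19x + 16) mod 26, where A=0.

TWKEKOZ

H(7): 19·7+16=149≡19 → T
O(14): 19·14+16=282≡22 → W
M(12): 19·12+16=244≡10 → K
Y(24): 19·24+16=472≡4 → E
M(12): 19·12+16=244≡10 → K
E(4): 19·4+16=92≡14 → O
V(21): 19·21+16=415≡25 → Z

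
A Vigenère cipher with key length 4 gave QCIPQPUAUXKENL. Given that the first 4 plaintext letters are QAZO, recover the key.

Subtract each crib letter from the matching ciphertext letter (mod 26):
Q(16)−Q(16)=0 → A
C(2)−A(0)=2 → C
I(8)−Z(25)=-17≡9 → J
P(15)−O(14)=1 → B

ACJB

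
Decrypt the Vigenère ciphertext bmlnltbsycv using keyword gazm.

Repeat the key across the ciphertext: gazmgazmgaz
b(1)−g(6): -5≡21 → v
m(12)−a(0): 12 → m
l(11)−z(25): -14≡12 → m
n(13)−m(12): 1 → b
l(11)−g(6): 5 → f
t(19)−a(0): 19 → t
b(1)−z(25): -24≡2 → c
s(18)−m(12): 6 → g
y(24)−g(6): 18 → s
c(2)−a(0): 2 → c
v(21)−z(25): -4≡22 → w

vmmbftcgscw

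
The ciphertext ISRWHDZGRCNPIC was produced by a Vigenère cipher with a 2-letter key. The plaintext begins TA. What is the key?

Subtract each crib letter from the matching ciphertext letter (mod 26):
I(8)−T(19)=-11≡15 → P
S(18)−A(0)=18 → S

PS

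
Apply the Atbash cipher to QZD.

JAW

Q(16) → J(9)
Z(25) → A(0)
D(3) → W(22)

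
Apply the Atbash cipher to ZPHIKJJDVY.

AKSRPQQWEB

Z(25) → A(0)
P(15) → K(10)
H(7) → S(18)
I(8) → R(17)
K(10) → P(15)
J(9) → Q(16)
J(9) → Q(16)
D(3) → W(22)
V(21) → E(4)
Y(24) → B(1)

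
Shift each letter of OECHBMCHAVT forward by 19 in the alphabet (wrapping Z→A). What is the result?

O(14): 14+19=33≡7 → H
E(4): 4+19=23 → X
C(2): 2+19=21 → V
H(7): 7+19=26≡0 → A
B(1): 1+19=20 → U
M(12): 12+19=31≡5 → F
C(2): 2+19=21 → V
H(7): 7+19=26≡0 → A
A(0): 0+19=19 → T
V(21): 21+19=40≡14 → O
T(19): 19+19=38≡12 → M

HXVAUFVATOM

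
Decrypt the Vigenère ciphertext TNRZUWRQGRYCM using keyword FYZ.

OPSUWXMSHMADH

Repeat the key across the ciphertext: FYZFYZFYZFYZF
T(19)−F(5): 14 → O
N(13)−Y(24): -11≡15 → P
R(17)−Z(25): -8≡18 → S
Z(25)−F(5): 20 → U
U(20)−Y(24): -4≡22 → W
W(22)−Z(25): -3≡23 → X
R(17)−F(5): 12 → M
Q(16)−Y(24): -8≡18 → S
G(6)−Z(25): -19≡7 → H
R(17)−F(5): 12 → M
Y(24)−Y(24): 0 → A
C(2)−Z(25): -23≡3 → D
M(12)−F(5): 7 → H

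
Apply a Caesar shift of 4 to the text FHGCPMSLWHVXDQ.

F(5): 5+4=9 → J
H(7): 7+4=11 → L
G(6): 6+4=10 → K
C(2): 2+4=6 → G
P(15): 15+4=19 → T
M(12): 12+4=16 → Q
S(18): 18+4=22 → W
L(11): 11+4=15 → P
W(22): 22+4=26≡0 → A
H(7): 7+4=11 → L
V(21): 21+4=25 → Z
X(23): 23+4=27≡1 → B
D(3): 3+4=7 → H
Q(16): 16+4=20 → U

JLKGTQWPALZBHU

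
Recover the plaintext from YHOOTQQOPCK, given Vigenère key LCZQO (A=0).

Repeat the key across the ciphertext: LCZQOLCZQOL
Y(24)−L(11): 13 → N
H(7)−C(2): 5 → F
O(14)−Z(25): -11≡15 → P
O(14)−Q(16): -2≡24 → Y
T(19)−O(14): 5 → F
Q(16)−L(11): 5 → F
Q(16)−C(2): 14 → O
O(14)−Z(25): -11≡15 → P
P(15)−Q(16): -1≡25 → Z
C(2)−O(14): -12≡14 → O
K(10)−L(11): -1≡25 → Z

NFPYFFOPZOZ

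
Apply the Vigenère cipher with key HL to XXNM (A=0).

EIUX

Repeat the key across the message: HLHL
X(23)+H(7): 30≡4 → E
X(23)+L(11): 34≡8 → I
N(13)+H(7): 20 → U
M(12)+L(11): 23 → X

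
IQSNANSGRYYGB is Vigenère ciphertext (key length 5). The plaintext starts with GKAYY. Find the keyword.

CGSPC

Subtract each crib letter from the matching ciphertext letter (mod 26):
I(8)−G(6)=2 → C
Q(16)−K(10)=6 → G
S(18)−A(0)=18 → S
N(13)−Y(24)=-11≡15 → P
A(0)−Y(24)=-24≡2 → C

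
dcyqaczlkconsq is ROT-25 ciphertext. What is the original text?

edzrbdamldpotr

d(3): 3−25=-22≡4 → e
c(2): 2−25=-23≡3 → d
y(24): 24−25=-1≡25 → z
q(16): 16−25=-9≡17 → r
a(0): 0−25=-25≡1 → b
c(2): 2−25=-23≡3 → d
z(25): 25−25=0 → a
l(11): 11−25=-14≡12 → m
k(10): 10−25=-15≡11 → l
c(2): 2−25=-23≡3 → d
o(14): 14−25=-11≡15 → p
n(13): 13−25=-12≡14 → o
s(18): 18−25=-7≡19 → t
q(16): 16−25=-9≡17 → r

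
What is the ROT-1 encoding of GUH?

G(6): 6+1=7 → H
U(20): 20+1=21 → V
H(7): 7+1=8 → I

HVI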